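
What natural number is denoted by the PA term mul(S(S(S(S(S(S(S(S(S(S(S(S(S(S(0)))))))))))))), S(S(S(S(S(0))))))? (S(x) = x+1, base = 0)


mul(S^14(0), S^5(0)):
S^14(0) = 14
S^5(0) = 5
14 * 5 = 70

70


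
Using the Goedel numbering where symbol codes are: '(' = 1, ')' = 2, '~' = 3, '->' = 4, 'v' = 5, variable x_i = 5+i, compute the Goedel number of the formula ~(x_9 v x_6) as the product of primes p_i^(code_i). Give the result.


Formula: ~(x_9 v x_6)
Symbol codes: [3, 1, 14, 5, 11, 2]
Primes: [2, 3, 5, 7, 11, 13]
p_1^3 = 2^3 = 8
p_2^1 = 3^1 = 3
p_3^14 = 5^14 = 6103515625
p_4^5 = 7^5 = 16807
p_5^11 = 11^11 = 285311670611
p_6^2 = 13^2 = 169
Product = 118710119956799415966796875000

118710119956799415966796875000


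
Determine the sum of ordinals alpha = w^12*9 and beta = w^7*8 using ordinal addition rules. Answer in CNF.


Ordinal addition w^12*9 + w^7*8:
Leading exponent of alpha (12) > leading exponent of beta (7).
Since alpha's term has higher exponent than beta's leading term,
the sum is simply alpha followed by beta.
Result = w^12*9 + w^7*8

w^12*9 + w^7*8


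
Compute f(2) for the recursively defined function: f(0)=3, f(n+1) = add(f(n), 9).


f(0) = 3
f(1) = add(f(0), 9) = add(3, 9) = 12
f(2) = add(f(1), 9) = add(12, 9) = 21


21


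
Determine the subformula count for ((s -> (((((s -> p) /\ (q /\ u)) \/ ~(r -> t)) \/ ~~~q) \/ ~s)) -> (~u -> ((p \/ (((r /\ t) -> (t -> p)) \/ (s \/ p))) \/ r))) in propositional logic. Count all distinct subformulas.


Formula: ((s -> (((((s -> p) /\ (q /\ u)) \/ ~(r -> t)) \/ ~~~q) \/ ~s)) -> (~u -> ((p \/ (((r /\ t) -> (t -> p)) \/ (s \/ p))) \/ r)))
Subformulas found:
  1. r
  2. q
  3. u
  4. s
  5. t
  6. p
  7. ~u
  8. ~s
  9. ~q
  10. ~~q
  11. ~~~q
  12. (s \/ p)
  13. (s -> p)
  14. (r -> t)
  15. (q /\ u)
  16. (r /\ t)
  17. (t -> p)
  18. ~(r -> t)
  19. ((r /\ t) -> (t -> p))
  20. ((s -> p) /\ (q /\ u))
  21. (((r /\ t) -> (t -> p)) \/ (s \/ p))
  22. (((s -> p) /\ (q /\ u)) \/ ~(r -> t))
  23. (p \/ (((r /\ t) -> (t -> p)) \/ (s \/ p)))
  24. ((((s -> p) /\ (q /\ u)) \/ ~(r -> t)) \/ ~~~q)
  25. ((p \/ (((r /\ t) -> (t -> p)) \/ (s \/ p))) \/ r)
  26. (((((s -> p) /\ (q /\ u)) \/ ~(r -> t)) \/ ~~~q) \/ ~s)
  27. (~u -> ((p \/ (((r /\ t) -> (t -> p)) \/ (s \/ p))) \/ r))
  28. (s -> (((((s -> p) /\ (q /\ u)) \/ ~(r -> t)) \/ ~~~q) \/ ~s))
  29. ((s -> (((((s -> p) /\ (q /\ u)) \/ ~(r -> t)) \/ ~~~q) \/ ~s)) -> (~u -> ((p \/ (((r /\ t) -> (t -> p)) \/ (s \/ p))) \/ r)))
Total distinct subformulas = 29

29


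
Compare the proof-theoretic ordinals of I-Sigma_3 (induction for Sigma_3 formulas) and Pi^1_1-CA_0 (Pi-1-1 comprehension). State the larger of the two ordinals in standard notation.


Proof-theoretic ordinal of I-Sigma_3 (induction for Sigma_3 formulas): omega^(omega^(omega^omega))
Proof-theoretic ordinal of Pi^1_1-CA_0 (Pi-1-1 comprehension): psi_0(Omega_omega)
Comparing: omega^(omega^(omega^omega)) < psi_0(Omega_omega).
The larger ordinal is psi_0(Omega_omega) (from Pi^1_1-CA_0 (Pi-1-1 comprehension)).

psi_0(Omega_omega)


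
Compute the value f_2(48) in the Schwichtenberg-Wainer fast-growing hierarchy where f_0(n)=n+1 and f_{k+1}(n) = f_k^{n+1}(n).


f_2(48) = f_1^49(48)
f_1(m) = 2m + 1.
Iterating: f_1^k(n) = 2^k*(n+1) - 1.
f_2(48) = 2^49*(48+1) - 1 = 562949953421312*49 - 1 = 27584547717644287

27584547717644287


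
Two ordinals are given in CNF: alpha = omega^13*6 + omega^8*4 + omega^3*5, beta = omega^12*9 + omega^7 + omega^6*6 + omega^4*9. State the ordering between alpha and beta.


Compare term by term from highest exponent:
alpha = omega^13*6 + omega^8*4 + omega^3*5
beta = omega^12*9 + omega^7 + omega^6*6 + omega^4*9
Term 1: alpha has omega^13*6, beta has omega^12*9
Term 2: alpha has omega^8*4, beta has omega^7*1
Term 3: alpha has omega^3*5, beta has omega^6*6
Term 4: alpha has omega^0*0, beta has omega^4*9
Result: alpha > beta

alpha > beta


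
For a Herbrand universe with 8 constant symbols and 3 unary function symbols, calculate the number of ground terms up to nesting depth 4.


Herbrand terms by depth:
Depth 0: 8 constants
Depth 1: 24 new terms (running total: 32)
Depth 2: 72 new terms (running total: 104)
Depth 3: 216 new terms (running total: 320)
Depth 4: 648 new terms (running total: 968)
Total distinct ground terms = 968

968


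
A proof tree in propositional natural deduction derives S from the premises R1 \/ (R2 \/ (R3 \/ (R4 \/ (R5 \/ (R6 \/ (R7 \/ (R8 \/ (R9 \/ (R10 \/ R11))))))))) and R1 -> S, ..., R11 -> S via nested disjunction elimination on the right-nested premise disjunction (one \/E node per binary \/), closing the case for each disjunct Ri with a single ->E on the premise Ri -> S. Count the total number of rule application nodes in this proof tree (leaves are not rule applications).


The premise R1 \/ (R2 \/ (R3 \/ (R4 \/ (R5 \/ (R6 \/ (R7 \/ (R8 \/ (R9 \/ (R10 \/ R11))))))))) contains 11 disjuncts, hence 10 binary \/ connectives.
- Each binary \/ is eliminated once: 10 \/E nodes.
- Each of the 11 cases Ri derives S by one ->E with Ri -> S: 11 ->E nodes.
Total = 10 + 11 = 21

21


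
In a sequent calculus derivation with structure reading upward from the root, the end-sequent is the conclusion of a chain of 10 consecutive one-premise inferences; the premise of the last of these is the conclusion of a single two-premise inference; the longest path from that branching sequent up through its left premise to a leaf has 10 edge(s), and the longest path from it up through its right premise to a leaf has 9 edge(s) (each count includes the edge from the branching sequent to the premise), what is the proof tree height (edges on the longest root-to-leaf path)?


Longest path through the left premise: 10 edges (measured from the branching sequent)
Longest path through the right premise: 9 edges
Height of the subtree rooted at the branching sequent: max(10, 9) = 10
The branching sequent sits 10 edges above the root (the chain of one-premise inferences), so height = 10 + 10 = 20

20


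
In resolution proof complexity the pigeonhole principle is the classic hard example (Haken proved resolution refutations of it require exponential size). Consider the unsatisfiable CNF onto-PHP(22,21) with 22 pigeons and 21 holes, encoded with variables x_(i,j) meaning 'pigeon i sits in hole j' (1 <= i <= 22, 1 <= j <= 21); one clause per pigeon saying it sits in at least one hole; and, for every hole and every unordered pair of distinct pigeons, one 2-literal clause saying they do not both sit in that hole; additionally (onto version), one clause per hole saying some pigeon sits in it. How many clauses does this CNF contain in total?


onto-PHP(22,21): 22 pigeons, 21 holes, 22*21 = 462 variables.
- pigeon clauses: one per pigeon -> 22 clauses
- hole clauses: 21 holes * C(22,2) = 21 * 231 -> 4851 clauses
- onto clauses: one per hole -> 21 clauses
Total clauses = 22 + 4851 + 21 = 4894

4894


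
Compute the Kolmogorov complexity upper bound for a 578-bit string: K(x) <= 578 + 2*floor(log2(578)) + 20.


floor(log2(578)) = 9
2 * 9 = 18
K(x) <= 578 + 18 + 20 = 616

616


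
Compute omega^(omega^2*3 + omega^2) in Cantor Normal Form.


omega^(omega^2*3 + omega^2):
Both terms of the exponent have the same exponent 2, so they merge: omega^2*3 + omega^2 = omega^2*(3+1) = omega^2*4.
omega raised to a CNF ordinal is a single CNF term: Result = omega^(omega^2*4)

omega^(omega^2*4)


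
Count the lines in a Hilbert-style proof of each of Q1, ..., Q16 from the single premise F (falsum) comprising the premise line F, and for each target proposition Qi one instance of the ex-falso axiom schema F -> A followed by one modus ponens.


Ex falso, line by line:
- 1 premise line (F)
- 16 targets, each needing 1 axiom instance (F -> Qi) + 1 MP = 2 lines: 2 * 16 = 32
Total = 1 + 32 = 33 lines.

33


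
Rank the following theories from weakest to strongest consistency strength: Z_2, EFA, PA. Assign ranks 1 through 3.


Ordering by consistency strength:
1. EFA
2. PA
3. Z_2


Z_2=3, EFA=1, PA=2


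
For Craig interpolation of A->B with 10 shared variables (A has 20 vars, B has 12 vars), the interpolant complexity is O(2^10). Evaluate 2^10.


Shared atoms = 10
Craig interpolant size bound = 2^10
= 1024

1024


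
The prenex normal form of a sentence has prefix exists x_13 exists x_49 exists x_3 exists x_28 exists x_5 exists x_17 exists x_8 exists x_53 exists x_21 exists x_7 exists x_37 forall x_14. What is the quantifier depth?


Quantifier prefix has 12 quantifier symbols.
Quantifier depth = 12

12


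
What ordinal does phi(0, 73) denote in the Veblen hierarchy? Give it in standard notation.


phi(0, 73):
phi(0, beta) = omega^beta by definition.
phi(0, 73) = omega^73

omega^73


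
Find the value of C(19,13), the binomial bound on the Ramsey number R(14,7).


R(14,7) <= C(14+7-2, 14-1) = C(19, 13)
C(19, 13) = 19! / (13! * 6!)
= 27132

27132


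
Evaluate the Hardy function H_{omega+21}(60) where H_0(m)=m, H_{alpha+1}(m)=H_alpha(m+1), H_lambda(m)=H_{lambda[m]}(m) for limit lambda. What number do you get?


H_{omega+21}(60):
Unwind the 21 successor steps: H_{omega+21}(60) = H_omega(60+21) = H_omega(81).
H_omega(m) = H_m(m) = m + m = 2m.
Result = 2 * 81 = 162

162


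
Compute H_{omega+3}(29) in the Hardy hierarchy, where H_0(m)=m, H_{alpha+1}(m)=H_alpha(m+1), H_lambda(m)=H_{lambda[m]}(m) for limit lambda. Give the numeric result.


H_{omega+3}(29):
Unwind the 3 successor steps: H_{omega+3}(29) = H_omega(29+3) = H_omega(32).
H_omega(m) = H_m(m) = m + m = 2m.
Result = 2 * 32 = 64

64


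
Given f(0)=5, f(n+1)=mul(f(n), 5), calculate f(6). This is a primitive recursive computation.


f(0) = 5
f(1) = mul(f(0), 5) = mul(5, 5) = 25
f(2) = mul(f(1), 5) = mul(25, 5) = 125
f(3) = mul(f(2), 5) = mul(125, 5) = 625
f(4) = mul(f(3), 5) = mul(625, 5) = 3125
f(5) = mul(f(4), 5) = mul(3125, 5) = 15625
f(6) = mul(f(5), 5) = mul(15625, 5) = 78125


78125


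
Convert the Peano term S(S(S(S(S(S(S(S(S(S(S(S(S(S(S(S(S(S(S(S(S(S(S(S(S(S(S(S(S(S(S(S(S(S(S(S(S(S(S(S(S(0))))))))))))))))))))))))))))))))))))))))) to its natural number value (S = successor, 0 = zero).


Counting successors applied to 0:
41 applications of S to 0 = 41

41


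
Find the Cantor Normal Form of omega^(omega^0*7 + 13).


omega^(omega^0*7 + 13):
omega^0 = 1, so the exponent is 7 + 13 = 20 (finite ordinal addition).
Result = omega^20, already a single CNF term.

omega^20


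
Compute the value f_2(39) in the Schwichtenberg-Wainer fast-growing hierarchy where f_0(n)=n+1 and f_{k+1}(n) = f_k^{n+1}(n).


f_2(39) = f_1^40(39)
f_1(m) = 2m + 1.
Iterating: f_1^k(n) = 2^k*(n+1) - 1.
f_2(39) = 2^40*(39+1) - 1 = 1099511627776*40 - 1 = 43980465111039

43980465111039


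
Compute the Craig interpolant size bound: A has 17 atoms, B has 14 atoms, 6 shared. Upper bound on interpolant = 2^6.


Shared atoms = 6
Craig interpolant size bound = 2^6
= 64

64


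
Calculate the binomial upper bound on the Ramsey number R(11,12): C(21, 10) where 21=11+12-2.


R(11,12) <= C(11+12-2, 11-1) = C(21, 10)
C(21, 10) = 21! / (10! * 11!)
= 352716

352716


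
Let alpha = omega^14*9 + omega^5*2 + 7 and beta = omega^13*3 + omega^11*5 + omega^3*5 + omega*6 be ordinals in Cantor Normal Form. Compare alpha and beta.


Compare term by term from highest exponent:
alpha = omega^14*9 + omega^5*2 + 7
beta = omega^13*3 + omega^11*5 + omega^3*5 + omega*6
Term 1: alpha has omega^14*9, beta has omega^13*3
Term 2: alpha has omega^5*2, beta has omega^11*5
Term 3: alpha has omega^0*7, beta has omega^3*5
Term 4: alpha has omega^0*0, beta has omega^1*6
Result: alpha > beta

alpha > beta


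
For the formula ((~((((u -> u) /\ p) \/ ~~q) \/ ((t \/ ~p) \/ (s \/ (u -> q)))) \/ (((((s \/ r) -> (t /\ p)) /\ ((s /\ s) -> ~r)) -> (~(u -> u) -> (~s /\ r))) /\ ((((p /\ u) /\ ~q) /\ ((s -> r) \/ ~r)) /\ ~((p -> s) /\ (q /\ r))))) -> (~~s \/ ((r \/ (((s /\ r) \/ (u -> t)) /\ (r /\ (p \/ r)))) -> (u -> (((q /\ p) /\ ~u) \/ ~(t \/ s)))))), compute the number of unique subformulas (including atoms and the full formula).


Formula: ((~((((u -> u) /\ p) \/ ~~q) \/ ((t \/ ~p) \/ (s \/ (u -> q)))) \/ (((((s \/ r) -> (t /\ p)) /\ ((s /\ s) -> ~r)) -> (~(u -> u) -> (~s /\ r))) /\ ((((p /\ u) /\ ~q) /\ ((s -> r) \/ ~r)) /\ ~((p -> s) /\ (q /\ r))))) -> (~~s \/ ((r \/ (((s /\ r) \/ (u -> t)) /\ (r /\ (p \/ r)))) -> (u -> (((q /\ p) /\ ~u) \/ ~(t \/ s))))))
Subformulas found:
  1. r
  2. p
  3. q
  4. u
  5. s
  6. t
  7. ~p
  8. ~u
  9. ~s
  10. ~r
  11. ~q
  12. ~~s
  13. ~~q
  14. (q /\ p)
  15. (p /\ u)
  16. (s -> r)
  17. (u -> q)
  18. (u -> u)
  19. (s /\ s)
  20. (u -> t)
  21. (s /\ r)
  22. (t \/ s)
  23. (s \/ r)
  24. (p -> s)
  25. (q /\ r)
  26. (p \/ r)
  27. (t /\ p)
  28. ~(u -> u)
  29. (t \/ ~p)
  30. (~s /\ r)
  31. ~(t \/ s)
  32. (r /\ (p \/ r))
  33. (s \/ (u -> q))
  34. ((u -> u) /\ p)
  35. ((s -> r) \/ ~r)
  36. ((q /\ p) /\ ~u)
  37. ((p /\ u) /\ ~q)
  38. ((s /\ s) -> ~r)
  39. ((s /\ r) \/ (u -> t))
  40. ((p -> s) /\ (q /\ r))
  41. ((s \/ r) -> (t /\ p))
  42. ~((p -> s) /\ (q /\ r))
  43. (~(u -> u) -> (~s /\ r))
  44. (((u -> u) /\ p) \/ ~~q)
  45. ((t \/ ~p) \/ (s \/ (u -> q)))
  46. (((q /\ p) /\ ~u) \/ ~(t \/ s))
  47. (u -> (((q /\ p) /\ ~u) \/ ~(t \/ s)))
  48. (((p /\ u) /\ ~q) /\ ((s -> r) \/ ~r))
  49. (((s /\ r) \/ (u -> t)) /\ (r /\ (p \/ r)))
  50. (((s \/ r) -> (t /\ p)) /\ ((s /\ s) -> ~r))
  51. (r \/ (((s /\ r) \/ (u -> t)) /\ (r /\ (p \/ r))))
  52. ((((u -> u) /\ p) \/ ~~q) \/ ((t \/ ~p) \/ (s \/ (u -> q))))
  53. ~((((u -> u) /\ p) \/ ~~q) \/ ((t \/ ~p) \/ (s \/ (u -> q))))
  54. ((((p /\ u) /\ ~q) /\ ((s -> r) \/ ~r)) /\ ~((p -> s) /\ (q /\ r)))
  55. ((((s \/ r) -> (t /\ p)) /\ ((s /\ s) -> ~r)) -> (~(u -> u) -> (~s /\ r)))
  56. ((r \/ (((s /\ r) \/ (u -> t)) /\ (r /\ (p \/ r)))) -> (u -> (((q /\ p) /\ ~u) \/ ~(t \/ s))))
  57. (~~s \/ ((r \/ (((s /\ r) \/ (u -> t)) /\ (r /\ (p \/ r)))) -> (u -> (((q /\ p) /\ ~u) \/ ~(t \/ s)))))
  58. (((((s \/ r) -> (t /\ p)) /\ ((s /\ s) -> ~r)) -> (~(u -> u) -> (~s /\ r))) /\ ((((p /\ u) /\ ~q) /\ ((s -> r) \/ ~r)) /\ ~((p -> s) /\ (q /\ r))))
  59. (~((((u -> u) /\ p) \/ ~~q) \/ ((t \/ ~p) \/ (s \/ (u -> q)))) \/ (((((s \/ r) -> (t /\ p)) /\ ((s /\ s) -> ~r)) -> (~(u -> u) -> (~s /\ r))) /\ ((((p /\ u) /\ ~q) /\ ((s -> r) \/ ~r)) /\ ~((p -> s) /\ (q /\ r)))))
  60. ((~((((u -> u) /\ p) \/ ~~q) \/ ((t \/ ~p) \/ (s \/ (u -> q)))) \/ (((((s \/ r) -> (t /\ p)) /\ ((s /\ s) -> ~r)) -> (~(u -> u) -> (~s /\ r))) /\ ((((p /\ u) /\ ~q) /\ ((s -> r) \/ ~r)) /\ ~((p -> s) /\ (q /\ r))))) -> (~~s \/ ((r \/ (((s /\ r) \/ (u -> t)) /\ (r /\ (p \/ r)))) -> (u -> (((q /\ p) /\ ~u) \/ ~(t \/ s))))))
Total distinct subformulas = 60

60


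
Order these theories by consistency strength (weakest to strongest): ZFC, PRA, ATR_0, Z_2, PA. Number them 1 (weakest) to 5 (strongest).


Ordering by consistency strength:
1. PRA
2. PA
3. ATR_0
4. Z_2
5. ZFC


ZFC=5, PRA=1, ATR_0=3, Z_2=4, PA=2


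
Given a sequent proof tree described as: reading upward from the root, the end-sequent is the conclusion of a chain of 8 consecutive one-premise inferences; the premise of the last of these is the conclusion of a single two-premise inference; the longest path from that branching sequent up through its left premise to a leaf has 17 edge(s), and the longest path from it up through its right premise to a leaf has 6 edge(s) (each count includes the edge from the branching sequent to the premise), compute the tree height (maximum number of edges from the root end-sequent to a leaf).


Longest path through the left premise: 17 edges (measured from the branching sequent)
Longest path through the right premise: 6 edges
Height of the subtree rooted at the branching sequent: max(17, 6) = 17
The branching sequent sits 8 edges above the root (the chain of one-premise inferences), so height = 17 + 8 = 25

25


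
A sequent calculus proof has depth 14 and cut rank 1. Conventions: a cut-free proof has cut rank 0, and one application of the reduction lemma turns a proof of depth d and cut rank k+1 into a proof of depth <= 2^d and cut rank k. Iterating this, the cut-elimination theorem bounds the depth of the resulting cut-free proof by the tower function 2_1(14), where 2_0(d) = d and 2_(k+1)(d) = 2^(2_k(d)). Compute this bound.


Each rank reduction sends depth d to at most 2^d; cut rank r needs r reductions.
2_0(14) = 14
2_1(14) = 2^14 = 16384
Cut-free depth bound = 16384

16384


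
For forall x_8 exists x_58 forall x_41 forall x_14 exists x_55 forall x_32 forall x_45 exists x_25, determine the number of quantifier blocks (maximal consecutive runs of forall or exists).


Alternations = 5.
Blocks = alternations + 1 = 6

6


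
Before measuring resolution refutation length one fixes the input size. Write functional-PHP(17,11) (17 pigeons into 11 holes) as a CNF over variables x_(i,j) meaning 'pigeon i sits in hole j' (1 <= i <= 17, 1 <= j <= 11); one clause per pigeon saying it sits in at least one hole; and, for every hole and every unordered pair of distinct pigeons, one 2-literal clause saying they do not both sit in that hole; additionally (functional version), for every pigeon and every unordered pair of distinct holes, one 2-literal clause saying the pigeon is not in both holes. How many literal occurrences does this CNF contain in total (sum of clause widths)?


functional-PHP(17,11): 17 pigeons, 11 holes, 17*11 = 187 variables.
- pigeon clauses: one per pigeon -> 17 clauses of width 11 -> 187 literals
- hole clauses: 11 holes * C(17,2) = 11 * 136 -> 1496 clauses of width 2 -> 2992 literals
- functional clauses: 17 pigeons * C(11,2) = 17 * 55 -> 935 clauses of width 2 -> 1870 literals
Total literal occurrences = 187 + 2992 + 1870 = 5049

5049


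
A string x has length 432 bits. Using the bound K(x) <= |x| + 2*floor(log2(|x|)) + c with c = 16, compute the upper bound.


floor(log2(432)) = 8
2 * 8 = 16
K(x) <= 432 + 16 + 16 = 464

464


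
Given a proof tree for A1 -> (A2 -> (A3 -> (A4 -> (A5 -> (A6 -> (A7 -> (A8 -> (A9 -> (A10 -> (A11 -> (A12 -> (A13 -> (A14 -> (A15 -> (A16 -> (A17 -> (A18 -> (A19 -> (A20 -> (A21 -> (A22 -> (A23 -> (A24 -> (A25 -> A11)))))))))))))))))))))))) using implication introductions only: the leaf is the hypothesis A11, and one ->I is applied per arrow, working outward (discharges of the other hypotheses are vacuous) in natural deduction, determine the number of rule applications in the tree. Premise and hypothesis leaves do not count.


The formula has 25 arrows (->); its innermost consequent A11 is one of the antecedents,
so the proof starts from the hypothesis leaf A11 (not a rule application) and closes one arrow per ->I.
Building A1 -> (A2 -> (A3 -> (A4 -> (A5 -> (A6 -> (A7 -> (A8 -> (A9 -> (A10 -> (A11 -> (A12 -> (A13 -> (A14 -> (A15 -> (A16 -> (A17 -> (A18 -> (A19 -> (A20 -> (A21 -> (A22 -> (A23 -> (A24 -> (A25 -> A11)))))))))))))))))))))))) therefore takes 25 nested implication introductions.
Total inference nodes = 25

25


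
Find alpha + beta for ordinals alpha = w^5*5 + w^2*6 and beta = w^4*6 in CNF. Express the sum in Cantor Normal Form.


Ordinal addition (w^5*5 + w^2*6) + w^4*6:
alpha's leading term has exponent 5 > beta's exponent 4, so it survives.
alpha's tail term has exponent 2 < beta's exponent 4, so it is absorbed by beta.
In ordinal addition, any term followed by a strictly larger-exponent term is absorbed.
Result = w^5*5 + w^4*6

w^5*5 + w^4*6


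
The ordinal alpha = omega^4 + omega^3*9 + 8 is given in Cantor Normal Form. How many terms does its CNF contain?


CNF: omega^4 + omega^3*9 + 8
Count the summands separated by '+':
  term 1: omega^4
  term 2: omega^3*9
  term 3: 8
Total terms = 3

3


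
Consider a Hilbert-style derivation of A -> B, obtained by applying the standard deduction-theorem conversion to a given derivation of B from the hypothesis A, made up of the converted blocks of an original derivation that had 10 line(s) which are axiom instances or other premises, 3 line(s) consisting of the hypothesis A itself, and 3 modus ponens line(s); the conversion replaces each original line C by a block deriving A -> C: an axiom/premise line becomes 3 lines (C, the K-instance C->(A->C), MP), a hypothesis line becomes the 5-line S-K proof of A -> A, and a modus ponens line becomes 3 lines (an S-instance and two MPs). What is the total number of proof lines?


Deduction-theorem conversion, block by block:
- 10 axiom/premise lines -> 3 lines each = 30
- 3 hypothesis lines -> 5 lines each (identity proof A->A) = 15
- 3 MP lines -> 3 lines each (S-instance, MP, MP) = 9
Total = 30 + 15 + 9 = 54 lines.

54


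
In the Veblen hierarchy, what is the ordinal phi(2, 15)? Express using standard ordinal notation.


phi(2, 15):
phi(2, beta) = zeta_beta (the beta-th zeta number, fixed point of epsilon).
phi(2, 15) = zeta_15

zeta_15


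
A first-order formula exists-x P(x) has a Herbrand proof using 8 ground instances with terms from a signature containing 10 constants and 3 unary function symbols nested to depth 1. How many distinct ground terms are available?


Herbrand terms by depth:
Depth 0: 10 constants
Depth 1: 30 new terms (running total: 40)
Total distinct ground terms = 40

40


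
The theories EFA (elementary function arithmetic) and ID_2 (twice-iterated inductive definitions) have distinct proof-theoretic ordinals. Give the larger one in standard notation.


Proof-theoretic ordinal of EFA (elementary function arithmetic): omega^3
Proof-theoretic ordinal of ID_2 (twice-iterated inductive definitions): psi_0(epsilon_{Omega_2+1})
Comparing: omega^3 < psi_0(epsilon_{Omega_2+1}).
The larger ordinal is psi_0(epsilon_{Omega_2+1}) (from ID_2 (twice-iterated inductive definitions)).

psi_0(epsilon_{Omega_2+1})


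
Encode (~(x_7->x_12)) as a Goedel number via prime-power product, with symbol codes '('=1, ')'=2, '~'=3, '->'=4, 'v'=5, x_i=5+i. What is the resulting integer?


Formula: (~(x_7->x_12))
Symbol codes: [1, 3, 1, 12, 4, 17, 2, 2]
Primes: [2, 3, 5, 7, 11, 13, 17, 19]
p_1^1 = 2^1 = 2
p_2^3 = 3^3 = 27
p_3^1 = 5^1 = 5
p_4^12 = 7^12 = 13841287201
p_5^4 = 11^4 = 14641
p_6^17 = 13^17 = 8650415919381337933
p_7^2 = 17^2 = 289
p_8^2 = 19^2 = 361
Product = 49380219813694610983316559382637235585990

49380219813694610983316559382637235585990


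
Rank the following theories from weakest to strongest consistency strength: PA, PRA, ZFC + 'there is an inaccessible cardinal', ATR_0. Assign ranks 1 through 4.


Ordering by consistency strength:
1. PRA
2. PA
3. ATR_0
4. ZFC + 'there is an inaccessible cardinal'


PA=2, PRA=1, ZFC + 'there is an inaccessible cardinal'=4, ATR_0=3


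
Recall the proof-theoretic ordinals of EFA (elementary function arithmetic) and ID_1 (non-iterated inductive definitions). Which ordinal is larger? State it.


Proof-theoretic ordinal of EFA (elementary function arithmetic): omega^3
Proof-theoretic ordinal of ID_1 (non-iterated inductive definitions): psi_0(epsilon_{Omega+1})
Comparing: omega^3 < psi_0(epsilon_{Omega+1}).
The larger ordinal is psi_0(epsilon_{Omega+1}) (from ID_1 (non-iterated inductive definitions)).

psi_0(epsilon_{Omega+1})


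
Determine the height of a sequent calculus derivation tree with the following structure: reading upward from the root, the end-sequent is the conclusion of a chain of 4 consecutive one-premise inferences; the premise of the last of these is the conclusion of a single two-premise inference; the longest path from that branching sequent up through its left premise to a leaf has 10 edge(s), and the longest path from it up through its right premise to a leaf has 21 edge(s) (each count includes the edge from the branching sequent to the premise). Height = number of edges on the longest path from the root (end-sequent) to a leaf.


Longest path through the left premise: 10 edges (measured from the branching sequent)
Longest path through the right premise: 21 edges
Height of the subtree rooted at the branching sequent: max(10, 21) = 21
The branching sequent sits 4 edges above the root (the chain of one-premise inferences), so height = 21 + 4 = 25

25


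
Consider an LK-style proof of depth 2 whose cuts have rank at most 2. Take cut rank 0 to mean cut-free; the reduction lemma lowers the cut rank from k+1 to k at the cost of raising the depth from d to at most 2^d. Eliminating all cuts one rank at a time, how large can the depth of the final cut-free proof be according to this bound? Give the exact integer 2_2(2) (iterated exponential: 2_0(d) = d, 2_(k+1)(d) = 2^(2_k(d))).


Each rank reduction sends depth d to at most 2^d; cut rank r needs r reductions.
2_0(2) = 2
2_1(2) = 2^2 = 4
2_2(2) = 2^4 = 16
Cut-free depth bound = 16

16


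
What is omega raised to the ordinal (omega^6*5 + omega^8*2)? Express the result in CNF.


omega^(omega^6*5 + omega^8*2):
In ordinal addition a term is absorbed by a following term of strictly larger exponent: 6 < 8, so omega^6*5 + omega^8*2 = omega^8*2.
omega raised to a CNF ordinal is a single CNF term: Result = omega^(omega^8*2)

omega^(omega^8*2)


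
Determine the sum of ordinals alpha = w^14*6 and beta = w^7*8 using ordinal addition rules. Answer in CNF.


Ordinal addition w^14*6 + w^7*8:
Leading exponent of alpha (14) > leading exponent of beta (7).
Since alpha's term has higher exponent than beta's leading term,
the sum is simply alpha followed by beta.
Result = w^14*6 + w^7*8

w^14*6 + w^7*8


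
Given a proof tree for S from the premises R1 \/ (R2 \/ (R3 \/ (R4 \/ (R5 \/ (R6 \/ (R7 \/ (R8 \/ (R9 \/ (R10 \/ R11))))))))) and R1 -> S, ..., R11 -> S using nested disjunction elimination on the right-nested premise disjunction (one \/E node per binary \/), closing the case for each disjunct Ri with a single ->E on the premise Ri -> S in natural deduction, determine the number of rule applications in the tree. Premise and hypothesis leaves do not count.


The premise R1 \/ (R2 \/ (R3 \/ (R4 \/ (R5 \/ (R6 \/ (R7 \/ (R8 \/ (R9 \/ (R10 \/ R11))))))))) contains 11 disjuncts, hence 10 binary \/ connectives.
- Each binary \/ is eliminated once: 10 \/E nodes.
- Each of the 11 cases Ri derives S by one ->E with Ri -> S: 11 ->E nodes.
Total = 10 + 11 = 21

21


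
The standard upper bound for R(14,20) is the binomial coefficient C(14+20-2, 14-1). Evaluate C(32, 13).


R(14,20) <= C(14+20-2, 14-1) = C(32, 13)
C(32, 13) = 32! / (13! * 19!)
= 347373600

347373600


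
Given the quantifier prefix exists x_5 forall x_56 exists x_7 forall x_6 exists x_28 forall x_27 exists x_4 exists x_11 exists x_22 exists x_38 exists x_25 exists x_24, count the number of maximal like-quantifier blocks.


Alternations = 6.
Blocks = alternations + 1 = 7

7


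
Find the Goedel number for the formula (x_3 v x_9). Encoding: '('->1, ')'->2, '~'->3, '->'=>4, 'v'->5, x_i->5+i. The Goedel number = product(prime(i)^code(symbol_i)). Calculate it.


Formula: (x_3 v x_9)
Symbol codes: [1, 8, 5, 14, 2]
Primes: [2, 3, 5, 7, 11]
p_1^1 = 2^1 = 2
p_2^8 = 3^8 = 6561
p_3^5 = 5^5 = 3125
p_4^14 = 7^14 = 678223072849
p_5^2 = 11^2 = 121
Product = 3365177570602731056250

3365177570602731056250


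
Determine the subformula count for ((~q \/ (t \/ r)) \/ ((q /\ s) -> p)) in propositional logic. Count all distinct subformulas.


Formula: ((~q \/ (t \/ r)) \/ ((q /\ s) -> p))
Subformulas found:
  1. q
  2. s
  3. r
  4. t
  5. p
  6. ~q
  7. (q /\ s)
  8. (t \/ r)
  9. ((q /\ s) -> p)
  10. (~q \/ (t \/ r))
  11. ((~q \/ (t \/ r)) \/ ((q /\ s) -> p))
Total distinct subformulas = 11

11


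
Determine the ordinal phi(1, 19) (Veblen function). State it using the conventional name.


phi(1, 19):
phi(1, beta) = epsilon_beta (the beta-th epsilon number).
phi(1, 19) = epsilon_19

epsilon_19


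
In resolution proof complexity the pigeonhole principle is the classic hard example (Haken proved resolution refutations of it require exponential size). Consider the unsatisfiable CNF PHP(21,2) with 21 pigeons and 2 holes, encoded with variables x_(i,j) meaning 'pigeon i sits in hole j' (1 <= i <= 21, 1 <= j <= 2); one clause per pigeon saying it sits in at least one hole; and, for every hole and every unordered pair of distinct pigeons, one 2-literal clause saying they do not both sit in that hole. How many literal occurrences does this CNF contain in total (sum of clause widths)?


PHP(21,2): 21 pigeons, 2 holes, 21*2 = 42 variables.
- pigeon clauses: one per pigeon -> 21 clauses of width 2 -> 42 literals
- hole clauses: 2 holes * C(21,2) = 2 * 210 -> 420 clauses of width 2 -> 840 literals
Total literal occurrences = 42 + 840 = 882

882


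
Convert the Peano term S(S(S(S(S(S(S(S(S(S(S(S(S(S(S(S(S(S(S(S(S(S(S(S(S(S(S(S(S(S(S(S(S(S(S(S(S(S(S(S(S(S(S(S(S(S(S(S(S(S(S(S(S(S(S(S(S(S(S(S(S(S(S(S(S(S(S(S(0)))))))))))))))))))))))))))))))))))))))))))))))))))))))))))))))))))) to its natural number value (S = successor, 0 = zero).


Counting successors applied to 0:
68 applications of S to 0 = 68

68


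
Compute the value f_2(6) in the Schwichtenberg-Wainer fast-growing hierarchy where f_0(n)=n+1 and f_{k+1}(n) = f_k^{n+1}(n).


f_2(6) = f_1^7(6)
f_1(m) = 2m + 1.
Iterating: f_1^k(n) = 2^k*(n+1) - 1.
f_2(6) = 2^7*(6+1) - 1 = 128*7 - 1 = 895

895


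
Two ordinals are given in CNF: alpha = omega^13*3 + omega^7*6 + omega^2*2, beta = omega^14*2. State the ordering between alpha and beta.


Compare term by term from highest exponent:
alpha = omega^13*3 + omega^7*6 + omega^2*2
beta = omega^14*2
Term 1: alpha has omega^13*3, beta has omega^14*2
Term 2: alpha has omega^7*6, beta has omega^0*0
Term 3: alpha has omega^2*2, beta has omega^0*0
Result: alpha < beta

alpha < beta


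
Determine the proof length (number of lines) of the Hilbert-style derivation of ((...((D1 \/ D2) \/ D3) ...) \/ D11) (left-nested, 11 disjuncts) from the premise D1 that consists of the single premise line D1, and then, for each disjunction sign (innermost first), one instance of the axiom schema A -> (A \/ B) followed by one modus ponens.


Building the left-nested 11-ary disjunction from D1:
- 1 premise line (D1)
- 11 disjuncts means 10 disjunction signs; each needs 1 axiom instance + 1 MP = 2 lines: 2 * 10 = 20
Total = 1 + 20 = 21 lines.

21


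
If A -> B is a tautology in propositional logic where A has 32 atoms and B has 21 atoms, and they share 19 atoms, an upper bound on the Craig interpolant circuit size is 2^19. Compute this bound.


Shared atoms = 19
Craig interpolant size bound = 2^19
= 524288

524288


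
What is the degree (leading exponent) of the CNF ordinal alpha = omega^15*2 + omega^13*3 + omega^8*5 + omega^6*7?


CNF: omega^15*2 + omega^13*3 + omega^8*5 + omega^6*7
The leading term is omega^15*2, which has exponent 15.

15


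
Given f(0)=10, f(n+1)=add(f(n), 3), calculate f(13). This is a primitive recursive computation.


f(0) = 10
f(1) = add(f(0), 3) = add(10, 3) = 13
f(2) = add(f(1), 3) = add(13, 3) = 16
f(3) = add(f(2), 3) = add(16, 3) = 19
f(4) = add(f(3), 3) = add(19, 3) = 22
f(5) = add(f(4), 3) = add(22, 3) = 25
f(6) = add(f(5), 3) = add(25, 3) = 28
f(7) = add(f(6), 3) = add(28, 3) = 31
f(8) = add(f(7), 3) = add(31, 3) = 34
f(9) = add(f(8), 3) = add(34, 3) = 37
f(10) = add(f(9), 3) = add(37, 3) = 40
f(11) = add(f(10), 3) = add(40, 3) = 43
f(12) = add(f(11), 3) = add(43, 3) = 46
f(13) = add(f(12), 3) = add(46, 3) = 49


49


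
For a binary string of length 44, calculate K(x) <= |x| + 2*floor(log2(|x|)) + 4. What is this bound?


floor(log2(44)) = 5
2 * 5 = 10
K(x) <= 44 + 10 + 4 = 58

58


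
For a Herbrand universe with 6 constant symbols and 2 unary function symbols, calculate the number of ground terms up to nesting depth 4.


Herbrand terms by depth:
Depth 0: 6 constants
Depth 1: 12 new terms (running total: 18)
Depth 2: 24 new terms (running total: 42)
Depth 3: 48 new terms (running total: 90)
Depth 4: 96 new terms (running total: 186)
Total distinct ground terms = 186

186


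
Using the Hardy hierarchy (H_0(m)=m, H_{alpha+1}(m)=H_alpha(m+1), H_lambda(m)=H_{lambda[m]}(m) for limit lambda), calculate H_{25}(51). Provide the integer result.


H_25(51):
For finite ordinals k, H_k(n) = n + k (each successor step adds 1).
H_25(51) = 51 + 25 = 76

76


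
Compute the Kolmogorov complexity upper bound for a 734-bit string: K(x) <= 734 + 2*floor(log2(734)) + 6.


floor(log2(734)) = 9
2 * 9 = 18
K(x) <= 734 + 18 + 6 = 758

758


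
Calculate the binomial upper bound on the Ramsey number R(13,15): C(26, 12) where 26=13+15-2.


R(13,15) <= C(13+15-2, 13-1) = C(26, 12)
C(26, 12) = 26! / (12! * 14!)
= 9657700

9657700


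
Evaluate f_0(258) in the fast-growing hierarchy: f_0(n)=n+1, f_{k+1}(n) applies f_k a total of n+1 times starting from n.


f_0(258) = 258 + 1 = 259

259


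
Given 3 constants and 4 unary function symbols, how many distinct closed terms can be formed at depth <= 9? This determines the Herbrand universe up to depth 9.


Herbrand terms by depth:
Depth 0: 3 constants
Depth 1: 12 new terms (running total: 15)
Depth 2: 48 new terms (running total: 63)
Depth 3: 192 new terms (running total: 255)
Depth 4: 768 new terms (running total: 1023)
Depth 5: 3072 new terms (running total: 4095)
Depth 6: 12288 new terms (running total: 16383)
Depth 7: 49152 new terms (running total: 65535)
Depth 8: 196608 new terms (running total: 262143)
Depth 9: 786432 new terms (running total: 1048575)
Total distinct ground terms = 1048575

1048575


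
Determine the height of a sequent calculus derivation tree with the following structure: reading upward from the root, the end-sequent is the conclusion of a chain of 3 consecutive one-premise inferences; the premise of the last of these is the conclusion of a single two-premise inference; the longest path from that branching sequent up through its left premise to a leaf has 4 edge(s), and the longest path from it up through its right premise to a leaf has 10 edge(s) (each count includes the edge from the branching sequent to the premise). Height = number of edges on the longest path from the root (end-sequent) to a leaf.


Longest path through the left premise: 4 edges (measured from the branching sequent)
Longest path through the right premise: 10 edges
Height of the subtree rooted at the branching sequent: max(4, 10) = 10
The branching sequent sits 3 edges above the root (the chain of one-premise inferences), so height = 10 + 3 = 13

13


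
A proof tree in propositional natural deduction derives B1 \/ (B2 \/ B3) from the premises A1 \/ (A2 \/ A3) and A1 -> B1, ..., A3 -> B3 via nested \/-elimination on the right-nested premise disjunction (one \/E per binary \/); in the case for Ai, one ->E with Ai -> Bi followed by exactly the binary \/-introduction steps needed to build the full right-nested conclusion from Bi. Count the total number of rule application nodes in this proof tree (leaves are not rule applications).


Constructive dilemma with 3 branches, all disjunctions right-nested:
- \/E: the premise has 2 binary \/, each eliminated once: 2 nodes.
- ->E: one per case (Ai with Ai -> Bi gives Bi): 3 nodes.
- \/I: in case i < n, Bi needs 1 step to form Bi \/ (B(i+1) \/ ...) and then i-1 steps to prepend B(i-1), ..., B1, i.e. i steps; in case i = n, B3 needs 2 prepend steps.
  \/I total = (1 + 2 + ... + 2) + 2 = 3 + 2 = 5 nodes.
Total = 2 + 3 + 5 = 10

10


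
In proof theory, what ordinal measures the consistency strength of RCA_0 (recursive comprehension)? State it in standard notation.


The proof-theoretic ordinal of RCA_0 (recursive comprehension) is a standard result in ordinal analysis.
This ordinal is the supremum of order types of primitive recursive well-orderings
that the theory can prove to be well-ordered.
For RCA_0 (recursive comprehension), the proof-theoretic ordinal is omega^omega.

omega^omega


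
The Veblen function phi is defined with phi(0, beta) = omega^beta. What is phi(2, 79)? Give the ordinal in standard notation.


phi(2, 79):
phi(2, beta) = zeta_beta (the beta-th zeta number, fixed point of epsilon).
phi(2, 79) = zeta_79

zeta_79


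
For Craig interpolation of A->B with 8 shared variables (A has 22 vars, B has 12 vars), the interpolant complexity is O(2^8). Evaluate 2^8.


Shared atoms = 8
Craig interpolant size bound = 2^8
= 256

256


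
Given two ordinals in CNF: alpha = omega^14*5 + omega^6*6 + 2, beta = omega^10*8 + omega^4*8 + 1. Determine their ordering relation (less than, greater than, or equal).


Compare term by term from highest exponent:
alpha = omega^14*5 + omega^6*6 + 2
beta = omega^10*8 + omega^4*8 + 1
Term 1: alpha has omega^14*5, beta has omega^10*8
Term 2: alpha has omega^6*6, beta has omega^4*8
Term 3: alpha has omega^0*2, beta has omega^0*1
Result: alpha > beta

alpha > beta


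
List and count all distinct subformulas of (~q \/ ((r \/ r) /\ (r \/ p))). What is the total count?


Formula: (~q \/ ((r \/ r) /\ (r \/ p)))
Subformulas found:
  1. q
  2. r
  3. p
  4. ~q
  5. (r \/ r)
  6. (r \/ p)
  7. ((r \/ r) /\ (r \/ p))
  8. (~q \/ ((r \/ r) /\ (r \/ p)))
Total distinct subformulas = 8

8


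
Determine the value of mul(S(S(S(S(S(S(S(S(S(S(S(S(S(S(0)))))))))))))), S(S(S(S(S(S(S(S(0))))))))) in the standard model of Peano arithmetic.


mul(S^14(0), S^8(0)):
S^14(0) = 14
S^8(0) = 8
14 * 8 = 112

112


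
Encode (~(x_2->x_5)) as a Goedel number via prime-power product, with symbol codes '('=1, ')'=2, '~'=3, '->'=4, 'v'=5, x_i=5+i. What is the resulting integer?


Formula: (~(x_2->x_5))
Symbol codes: [1, 3, 1, 7, 4, 10, 2, 2]
Primes: [2, 3, 5, 7, 11, 13, 17, 19]
p_1^1 = 2^1 = 2
p_2^3 = 3^3 = 27
p_3^1 = 5^1 = 5
p_4^7 = 7^7 = 823543
p_5^4 = 11^4 = 14641
p_6^10 = 13^10 = 137858491849
p_7^2 = 17^2 = 289
p_8^2 = 19^2 = 361
Product = 46823012577076810737362910210

46823012577076810737362910210


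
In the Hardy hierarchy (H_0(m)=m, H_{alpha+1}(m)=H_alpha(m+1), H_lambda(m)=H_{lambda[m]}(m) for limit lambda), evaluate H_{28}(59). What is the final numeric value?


H_28(59):
For finite ordinals k, H_k(n) = n + k (each successor step adds 1).
H_28(59) = 59 + 28 = 87

87


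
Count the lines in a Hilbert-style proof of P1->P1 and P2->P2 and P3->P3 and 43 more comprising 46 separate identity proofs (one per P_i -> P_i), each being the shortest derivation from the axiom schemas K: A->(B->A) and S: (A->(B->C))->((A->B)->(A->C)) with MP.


The shortest proof of A->A from K and S in the Hilbert calculus has exactly 5 lines:
(1) K instance A->((A->A)->A), (2) S instance, (3) MP on 1,2, (4) K instance A->(A->A), (5) MP on 3,4.
For 46 independent identities: 46 * 5 = 230 lines total.

230


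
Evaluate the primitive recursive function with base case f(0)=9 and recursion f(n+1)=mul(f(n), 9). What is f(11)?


f(0) = 9
f(1) = mul(f(0), 9) = mul(9, 9) = 81
f(2) = mul(f(1), 9) = mul(81, 9) = 729
f(3) = mul(f(2), 9) = mul(729, 9) = 6561
f(4) = mul(f(3), 9) = mul(6561, 9) = 59049
f(5) = mul(f(4), 9) = mul(59049, 9) = 531441
f(6) = mul(f(5), 9) = mul(531441, 9) = 4782969
f(7) = mul(f(6), 9) = mul(4782969, 9) = 43046721
f(8) = mul(f(7), 9) = mul(43046721, 9) = 387420489
f(9) = mul(f(8), 9) = mul(387420489, 9) = 3486784401
f(10) = mul(f(9), 9) = mul(3486784401, 9) = 31381059609
f(11) = mul(f(10), 9) = mul(31381059609, 9) = 282429536481


282429536481


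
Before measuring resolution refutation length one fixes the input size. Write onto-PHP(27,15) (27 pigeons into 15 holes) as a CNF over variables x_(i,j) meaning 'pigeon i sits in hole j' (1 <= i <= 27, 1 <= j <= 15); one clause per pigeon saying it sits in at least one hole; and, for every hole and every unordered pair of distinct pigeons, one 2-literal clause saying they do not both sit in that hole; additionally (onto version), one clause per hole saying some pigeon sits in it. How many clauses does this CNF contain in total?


onto-PHP(27,15): 27 pigeons, 15 holes, 27*15 = 405 variables.
- pigeon clauses: one per pigeon -> 27 clauses
- hole clauses: 15 holes * C(27,2) = 15 * 351 -> 5265 clauses
- onto clauses: one per hole -> 15 clauses
Total clauses = 27 + 5265 + 15 = 5307

5307


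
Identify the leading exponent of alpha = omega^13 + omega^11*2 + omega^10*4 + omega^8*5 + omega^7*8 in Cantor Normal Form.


CNF: omega^13 + omega^11*2 + omega^10*4 + omega^8*5 + omega^7*8
The leading term is omega^13, which has exponent 13.

13
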